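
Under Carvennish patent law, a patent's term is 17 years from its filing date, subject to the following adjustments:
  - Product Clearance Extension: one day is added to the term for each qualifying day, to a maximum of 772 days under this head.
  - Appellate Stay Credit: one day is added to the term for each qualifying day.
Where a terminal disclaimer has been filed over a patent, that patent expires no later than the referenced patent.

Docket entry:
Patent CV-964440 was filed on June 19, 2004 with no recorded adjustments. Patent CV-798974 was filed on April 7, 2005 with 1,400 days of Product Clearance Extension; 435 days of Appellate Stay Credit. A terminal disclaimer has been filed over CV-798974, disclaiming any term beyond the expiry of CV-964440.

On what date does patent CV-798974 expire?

2021-06-19

Natural term of CV-798974:
  Base: filing + 17 years → 7 April 2022.
  Product Clearance Extension: 1400 days claimed exceeds the 772-day cap, so +772 days → 18 May 2024.
  Appellate Stay Credit: +435 days → 27 July 2025.
Expiry of referenced patent CV-964440:
  Base: filing + 17 years → 19 June 2021.
Terminal disclaimer: CV-798974 expires on the earlier of 27 July 2025 and 19 June 2021.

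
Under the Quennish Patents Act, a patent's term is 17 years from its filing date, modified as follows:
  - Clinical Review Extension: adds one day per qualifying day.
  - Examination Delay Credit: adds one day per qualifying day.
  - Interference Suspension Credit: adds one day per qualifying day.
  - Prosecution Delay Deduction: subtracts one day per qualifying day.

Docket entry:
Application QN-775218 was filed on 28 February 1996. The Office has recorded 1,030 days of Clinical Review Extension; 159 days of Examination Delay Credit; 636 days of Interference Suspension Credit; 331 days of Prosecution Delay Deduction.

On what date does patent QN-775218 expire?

2017-04-02

Base term: filing date + 17 years → 28 February 2013.
Clinical Review Extension: +1030 days → 25 December 2015.
Examination Delay Credit: +159 days → 1 June 2016.
Interference Suspension Credit: +636 days → 27 February 2018.
Prosecution Delay Deduction: −331 days → 2 April 2017.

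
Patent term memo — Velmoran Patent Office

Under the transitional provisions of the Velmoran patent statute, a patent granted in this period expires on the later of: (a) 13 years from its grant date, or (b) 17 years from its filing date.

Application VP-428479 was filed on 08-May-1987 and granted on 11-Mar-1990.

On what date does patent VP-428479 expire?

2004-05-08

(a) grant + 13 years → 11 March 2003.
(b) filing + 17 years → 8 May 2004.
Later of the two: 8 May 2004.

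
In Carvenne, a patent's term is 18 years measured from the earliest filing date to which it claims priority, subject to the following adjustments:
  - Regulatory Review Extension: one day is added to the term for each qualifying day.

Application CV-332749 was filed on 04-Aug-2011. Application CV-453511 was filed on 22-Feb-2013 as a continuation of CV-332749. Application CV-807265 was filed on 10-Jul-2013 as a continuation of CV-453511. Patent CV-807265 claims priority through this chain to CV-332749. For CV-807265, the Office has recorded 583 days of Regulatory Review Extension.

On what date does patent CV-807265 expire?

March 10, 2031

Earliest priority filing: 4 August 2011.
Base term: 4 August 2011 + 18 years → 4 August 2029.
Regulatory Review Extension: +583 days → 10 March 2031.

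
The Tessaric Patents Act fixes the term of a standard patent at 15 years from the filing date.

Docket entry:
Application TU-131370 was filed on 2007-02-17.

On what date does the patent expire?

Filing date + 15 years → 17 February 2022.

February 17, 2022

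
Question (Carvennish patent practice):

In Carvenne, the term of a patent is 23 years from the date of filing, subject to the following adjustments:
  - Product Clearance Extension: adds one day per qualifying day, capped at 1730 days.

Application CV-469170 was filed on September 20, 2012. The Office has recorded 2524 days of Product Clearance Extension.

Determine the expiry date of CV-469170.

2040-06-15

Base term: filing date + 23 years → 20 September 2035.
Product Clearance Extension: 2524 days claimed exceeds the 1730-day cap, so +1730 days → 15 June 2040.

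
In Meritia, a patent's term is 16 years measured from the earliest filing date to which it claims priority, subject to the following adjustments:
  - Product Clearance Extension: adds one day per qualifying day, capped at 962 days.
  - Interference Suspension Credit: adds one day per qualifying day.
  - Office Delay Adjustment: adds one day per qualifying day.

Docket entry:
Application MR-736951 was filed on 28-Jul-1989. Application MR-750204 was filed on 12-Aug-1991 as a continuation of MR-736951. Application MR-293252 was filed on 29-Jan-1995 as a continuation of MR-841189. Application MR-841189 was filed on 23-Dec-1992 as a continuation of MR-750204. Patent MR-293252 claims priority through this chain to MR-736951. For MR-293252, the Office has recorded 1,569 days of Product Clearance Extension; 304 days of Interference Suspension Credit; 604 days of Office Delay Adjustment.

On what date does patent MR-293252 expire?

Earliest priority filing: 28 July 1989.
Base term: 28 July 1989 + 16 years → 28 July 2005.
Product Clearance Extension: 1569 days claimed exceeds the 962-day cap, so +962 days → 16 March 2008.
Interference Suspension Credit: +304 days → 14 January 2009.
Office Delay Adjustment: +604 days → 10 September 2010.

2010-09-10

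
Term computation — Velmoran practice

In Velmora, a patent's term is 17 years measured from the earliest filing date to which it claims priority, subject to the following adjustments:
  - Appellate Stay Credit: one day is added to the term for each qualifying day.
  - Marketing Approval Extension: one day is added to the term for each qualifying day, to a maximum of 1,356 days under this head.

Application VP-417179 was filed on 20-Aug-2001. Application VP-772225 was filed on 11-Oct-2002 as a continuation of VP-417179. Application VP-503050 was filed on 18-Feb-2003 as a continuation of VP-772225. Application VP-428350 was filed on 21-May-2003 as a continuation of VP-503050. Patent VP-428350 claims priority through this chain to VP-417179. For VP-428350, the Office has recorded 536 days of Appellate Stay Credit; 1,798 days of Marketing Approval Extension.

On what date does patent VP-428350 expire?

October 25, 2023

Earliest priority filing: 20 August 2001.
Base term: 20 August 2001 + 17 years → 20 August 2018.
Appellate Stay Credit: +536 days → 7 February 2020.
Marketing Approval Extension: 1798 days claimed exceeds the 1356-day cap, so +1356 days → 25 October 2023.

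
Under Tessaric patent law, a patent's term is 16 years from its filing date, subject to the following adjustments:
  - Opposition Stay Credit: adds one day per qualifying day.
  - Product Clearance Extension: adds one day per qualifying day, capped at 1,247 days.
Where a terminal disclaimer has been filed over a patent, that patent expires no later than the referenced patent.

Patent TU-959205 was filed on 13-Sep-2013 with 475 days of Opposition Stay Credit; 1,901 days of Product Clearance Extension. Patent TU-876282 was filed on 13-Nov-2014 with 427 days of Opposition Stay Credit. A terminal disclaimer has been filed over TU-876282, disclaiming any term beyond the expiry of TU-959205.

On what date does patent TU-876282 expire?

Natural term of TU-876282:
  Base: filing + 16 years → 13 November 2030.
  Opposition Stay Credit: +427 days → 14 January 2032.
Expiry of referenced patent TU-959205:
  Base: filing + 16 years → 13 September 2029.
  Opposition Stay Credit: +475 days → 1 January 2031.
  Product Clearance Extension: 1901 days claimed exceeds the 1247-day cap, so +1247 days → 1 June 2034.
Terminal disclaimer: TU-876282 expires on the earlier of 14 January 2032 and 1 June 2034.

January 14, 2032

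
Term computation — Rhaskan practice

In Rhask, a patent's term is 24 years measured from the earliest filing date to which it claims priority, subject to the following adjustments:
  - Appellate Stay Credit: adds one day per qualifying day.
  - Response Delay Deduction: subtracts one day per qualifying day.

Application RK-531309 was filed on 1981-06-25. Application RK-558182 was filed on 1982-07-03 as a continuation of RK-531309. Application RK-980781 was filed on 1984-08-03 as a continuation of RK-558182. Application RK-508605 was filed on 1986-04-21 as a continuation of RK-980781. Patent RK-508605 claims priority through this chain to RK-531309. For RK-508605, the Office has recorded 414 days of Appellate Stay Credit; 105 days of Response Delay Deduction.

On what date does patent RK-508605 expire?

Earliest priority filing: 25 June 1981.
Base term: 25 June 1981 + 24 years → 25 June 2005.
Appellate Stay Credit: +414 days → 13 August 2006.
Response Delay Deduction: −105 days → 30 April 2006.

2006-04-30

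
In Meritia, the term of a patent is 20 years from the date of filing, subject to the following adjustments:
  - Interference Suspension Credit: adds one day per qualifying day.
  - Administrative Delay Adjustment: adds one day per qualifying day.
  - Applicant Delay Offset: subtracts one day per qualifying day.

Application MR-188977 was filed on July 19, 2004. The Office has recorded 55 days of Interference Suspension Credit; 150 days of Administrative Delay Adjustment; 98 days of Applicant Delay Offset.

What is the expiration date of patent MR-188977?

Base term: filing date + 20 years → 19 July 2024.
Interference Suspension Credit: +55 days → 12 September 2024.
Administrative Delay Adjustment: +150 days → 9 February 2025.
Applicant Delay Offset: −98 days → 3 November 2024.

November 3, 2024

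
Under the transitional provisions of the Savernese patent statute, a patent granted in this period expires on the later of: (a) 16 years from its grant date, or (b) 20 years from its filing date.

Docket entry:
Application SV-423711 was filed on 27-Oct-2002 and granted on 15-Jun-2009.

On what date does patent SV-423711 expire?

2025-06-15

(a) grant + 16 years → 15 June 2025.
(b) filing + 20 years → 27 October 2022.
Later of the two: 15 June 2025.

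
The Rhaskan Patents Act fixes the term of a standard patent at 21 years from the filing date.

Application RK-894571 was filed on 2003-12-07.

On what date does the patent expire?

2024-12-07

Filing date + 21 years → 7 December 2024.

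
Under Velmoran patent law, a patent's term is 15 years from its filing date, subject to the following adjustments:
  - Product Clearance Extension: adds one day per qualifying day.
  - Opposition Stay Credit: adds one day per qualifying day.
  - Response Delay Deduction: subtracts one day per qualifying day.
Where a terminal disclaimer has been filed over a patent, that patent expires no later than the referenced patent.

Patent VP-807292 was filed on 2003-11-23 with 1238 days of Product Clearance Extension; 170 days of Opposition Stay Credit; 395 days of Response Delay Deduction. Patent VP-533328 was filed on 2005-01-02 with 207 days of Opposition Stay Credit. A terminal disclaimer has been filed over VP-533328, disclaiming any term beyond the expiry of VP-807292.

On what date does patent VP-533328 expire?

Natural term of VP-533328:
  Base: filing + 15 years → 2 January 2020.
  Opposition Stay Credit: +207 days → 27 July 2020.
Expiry of referenced patent VP-807292:
  Base: filing + 15 years → 23 November 2018.
  Product Clearance Extension: +1238 days → 14 April 2022.
  Opposition Stay Credit: +170 days → 1 October 2022.
  Response Delay Deduction: −395 days → 1 September 2021.
Terminal disclaimer: VP-533328 expires on the earlier of 27 July 2020 and 1 September 2021.

2020-07-27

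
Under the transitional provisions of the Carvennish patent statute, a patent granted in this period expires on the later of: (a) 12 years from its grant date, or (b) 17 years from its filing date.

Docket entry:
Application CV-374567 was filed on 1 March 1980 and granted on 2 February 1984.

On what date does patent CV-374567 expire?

(a) grant + 12 years → 2 February 1996.
(b) filing + 17 years → 1 March 1997.
Later of the two: 1 March 1997.

March 1, 1997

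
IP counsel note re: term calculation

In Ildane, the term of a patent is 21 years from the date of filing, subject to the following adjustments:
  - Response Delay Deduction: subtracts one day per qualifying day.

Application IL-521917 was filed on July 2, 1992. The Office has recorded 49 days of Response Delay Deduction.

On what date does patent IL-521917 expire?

May 14, 2013

Base term: filing date + 21 years → 2 July 2013.
Response Delay Deduction: −49 days → 14 May 2013.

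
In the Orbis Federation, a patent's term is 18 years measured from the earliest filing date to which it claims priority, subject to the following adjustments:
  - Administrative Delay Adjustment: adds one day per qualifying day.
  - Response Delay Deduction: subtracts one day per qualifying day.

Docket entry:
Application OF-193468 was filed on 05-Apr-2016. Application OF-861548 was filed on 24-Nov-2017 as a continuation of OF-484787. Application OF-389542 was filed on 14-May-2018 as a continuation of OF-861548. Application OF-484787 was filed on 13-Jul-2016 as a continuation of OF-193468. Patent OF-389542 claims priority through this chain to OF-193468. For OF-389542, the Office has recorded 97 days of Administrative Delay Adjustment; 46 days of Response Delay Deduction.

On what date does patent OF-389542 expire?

2034-05-26

Earliest priority filing: 5 April 2016.
Base term: 5 April 2016 + 18 years → 5 April 2034.
Administrative Delay Adjustment: +97 days → 11 July 2034.
Response Delay Deduction: −46 days → 26 May 2034.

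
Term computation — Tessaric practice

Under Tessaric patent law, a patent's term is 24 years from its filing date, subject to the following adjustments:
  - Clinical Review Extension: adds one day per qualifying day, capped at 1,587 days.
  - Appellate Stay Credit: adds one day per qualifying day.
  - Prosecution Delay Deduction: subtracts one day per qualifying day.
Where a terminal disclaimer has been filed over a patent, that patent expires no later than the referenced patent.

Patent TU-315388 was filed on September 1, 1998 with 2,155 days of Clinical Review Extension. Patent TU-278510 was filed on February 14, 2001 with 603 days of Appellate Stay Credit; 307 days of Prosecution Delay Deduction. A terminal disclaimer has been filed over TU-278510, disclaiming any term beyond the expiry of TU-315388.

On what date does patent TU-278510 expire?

Natural term of TU-278510:
  Base: filing + 24 years → 14 February 2025.
  Appellate Stay Credit: +603 days → 10 October 2026.
  Prosecution Delay Deduction: −307 days → 7 December 2025.
Expiry of referenced patent TU-315388:
  Base: filing + 24 years → 1 September 2022.
  Clinical Review Extension: 2155 days claimed exceeds the 1587-day cap, so +1587 days → 5 January 2027.
Terminal disclaimer: TU-278510 expires on the earlier of 7 December 2025 and 5 January 2027.

December 7, 2025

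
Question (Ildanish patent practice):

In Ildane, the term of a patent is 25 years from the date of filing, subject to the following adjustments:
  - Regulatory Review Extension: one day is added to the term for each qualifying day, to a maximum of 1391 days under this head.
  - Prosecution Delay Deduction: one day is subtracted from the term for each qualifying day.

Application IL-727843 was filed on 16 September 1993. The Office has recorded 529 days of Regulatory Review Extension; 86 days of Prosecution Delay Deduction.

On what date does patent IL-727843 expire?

December 3, 2019

Base term: filing date + 25 years → 16 September 2018.
Regulatory Review Extension: 529 days (within the 1391-day cap) → +529 days → 27 February 2020.
Prosecution Delay Deduction: −86 days → 3 December 2019.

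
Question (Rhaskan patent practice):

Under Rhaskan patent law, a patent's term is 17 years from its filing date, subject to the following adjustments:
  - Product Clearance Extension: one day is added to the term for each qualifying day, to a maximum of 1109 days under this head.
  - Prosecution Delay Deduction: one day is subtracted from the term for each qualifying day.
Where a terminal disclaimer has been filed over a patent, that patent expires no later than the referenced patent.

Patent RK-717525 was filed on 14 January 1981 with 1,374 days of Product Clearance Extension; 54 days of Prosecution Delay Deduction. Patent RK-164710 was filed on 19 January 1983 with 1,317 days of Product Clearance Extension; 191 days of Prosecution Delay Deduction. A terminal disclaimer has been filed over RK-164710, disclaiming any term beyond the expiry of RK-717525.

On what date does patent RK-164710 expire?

December 4, 2000

Natural term of RK-164710:
  Base: filing + 17 years → 19 January 2000.
  Product Clearance Extension: 1317 days claimed exceeds the 1109-day cap, so +1109 days → 1 February 2003.
  Prosecution Delay Deduction: −191 days → 25 July 2002.
Expiry of referenced patent RK-717525:
  Base: filing + 17 years → 14 January 1998.
  Product Clearance Extension: 1374 days claimed exceeds the 1109-day cap, so +1109 days → 27 January 2001.
  Prosecution Delay Deduction: −54 days → 4 December 2000.
Terminal disclaimer: RK-164710 expires on the earlier of 25 July 2002 and 4 December 2000.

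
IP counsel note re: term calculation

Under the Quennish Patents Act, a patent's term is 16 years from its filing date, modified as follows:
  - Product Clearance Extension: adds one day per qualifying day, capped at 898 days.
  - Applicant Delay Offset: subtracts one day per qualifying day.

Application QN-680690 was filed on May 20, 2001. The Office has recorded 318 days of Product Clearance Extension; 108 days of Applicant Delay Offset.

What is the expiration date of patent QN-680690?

December 16, 2017

Base term: filing date + 16 years → 20 May 2017.
Product Clearance Extension: 318 days (within the 898-day cap) → +318 days → 3 April 2018.
Applicant Delay Offset: −108 days → 16 December 2017.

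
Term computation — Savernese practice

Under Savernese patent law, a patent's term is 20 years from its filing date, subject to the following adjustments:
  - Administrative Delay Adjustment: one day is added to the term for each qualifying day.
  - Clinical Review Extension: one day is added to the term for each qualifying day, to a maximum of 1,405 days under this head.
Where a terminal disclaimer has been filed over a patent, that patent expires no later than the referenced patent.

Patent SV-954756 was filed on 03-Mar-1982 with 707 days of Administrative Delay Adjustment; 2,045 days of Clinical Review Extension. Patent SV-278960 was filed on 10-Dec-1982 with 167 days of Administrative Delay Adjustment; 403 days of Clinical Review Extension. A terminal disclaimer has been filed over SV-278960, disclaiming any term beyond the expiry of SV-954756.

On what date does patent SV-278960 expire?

Natural term of SV-278960:
  Base: filing + 20 years → 10 December 2002.
  Administrative Delay Adjustment: +167 days → 26 May 2003.
  Clinical Review Extension: 403 days (within the 1405-day cap) → +403 days → 2 July 2004.
Expiry of referenced patent SV-954756:
  Base: filing + 20 years → 3 March 2002.
  Administrative Delay Adjustment: +707 days → 8 February 2004.
  Clinical Review Extension: 2045 days claimed exceeds the 1405-day cap, so +1405 days → 14 December 2007.
Terminal disclaimer: SV-278960 expires on the earlier of 2 July 2004 and 14 December 2007.

July 2, 2004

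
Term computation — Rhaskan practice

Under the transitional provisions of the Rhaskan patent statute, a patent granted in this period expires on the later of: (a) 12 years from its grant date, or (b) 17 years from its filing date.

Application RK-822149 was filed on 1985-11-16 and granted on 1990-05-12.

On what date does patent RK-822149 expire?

November 16, 2002

(a) grant + 12 years → 12 May 2002.
(b) filing + 17 years → 16 November 2002.
Later of the two: 16 November 2002.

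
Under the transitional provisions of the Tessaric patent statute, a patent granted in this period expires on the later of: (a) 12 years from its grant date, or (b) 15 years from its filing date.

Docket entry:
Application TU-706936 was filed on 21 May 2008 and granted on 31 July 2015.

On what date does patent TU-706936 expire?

2027-07-31

(a) grant + 12 years → 31 July 2027.
(b) filing + 15 years → 21 May 2023.
Later of the two: 31 July 2027.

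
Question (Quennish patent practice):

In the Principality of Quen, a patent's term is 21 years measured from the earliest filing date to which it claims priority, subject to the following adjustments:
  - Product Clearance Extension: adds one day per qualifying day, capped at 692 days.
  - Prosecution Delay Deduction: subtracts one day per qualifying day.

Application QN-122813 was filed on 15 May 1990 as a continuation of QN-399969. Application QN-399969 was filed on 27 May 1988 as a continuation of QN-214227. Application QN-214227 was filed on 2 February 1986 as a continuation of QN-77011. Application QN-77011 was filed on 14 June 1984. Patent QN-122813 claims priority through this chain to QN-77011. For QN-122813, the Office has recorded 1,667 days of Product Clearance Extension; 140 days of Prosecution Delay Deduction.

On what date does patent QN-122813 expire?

Earliest priority filing: 14 June 1984.
Base term: 14 June 1984 + 21 years → 14 June 2005.
Product Clearance Extension: 1667 days claimed exceeds the 692-day cap, so +692 days → 7 May 2007.
Prosecution Delay Deduction: −140 days → 18 December 2006.

December 18, 2006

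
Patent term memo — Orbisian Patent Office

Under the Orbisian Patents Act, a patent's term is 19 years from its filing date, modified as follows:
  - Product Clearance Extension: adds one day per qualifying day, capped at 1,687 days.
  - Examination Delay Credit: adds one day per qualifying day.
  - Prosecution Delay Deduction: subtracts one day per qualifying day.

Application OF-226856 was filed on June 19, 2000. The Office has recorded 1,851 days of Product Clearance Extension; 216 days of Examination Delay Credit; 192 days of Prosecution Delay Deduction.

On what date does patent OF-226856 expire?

2024-02-24

Base term: filing date + 19 years → 19 June 2019.
Product Clearance Extension: 1851 days claimed exceeds the 1687-day cap, so +1687 days → 31 January 2024.
Examination Delay Credit: +216 days → 3 September 2024.
Prosecution Delay Deduction: −192 days → 24 February 2024.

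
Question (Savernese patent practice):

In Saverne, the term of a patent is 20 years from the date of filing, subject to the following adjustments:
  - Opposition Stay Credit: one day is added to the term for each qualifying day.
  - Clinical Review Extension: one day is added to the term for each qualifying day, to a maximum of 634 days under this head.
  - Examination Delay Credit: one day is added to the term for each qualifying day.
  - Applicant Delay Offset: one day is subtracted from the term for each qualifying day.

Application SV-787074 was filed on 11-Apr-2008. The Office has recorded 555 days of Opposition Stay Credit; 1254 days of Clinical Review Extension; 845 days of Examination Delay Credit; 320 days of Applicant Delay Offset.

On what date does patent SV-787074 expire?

2032-12-20

Base term: filing date + 20 years → 11 April 2028.
Opposition Stay Credit: +555 days → 18 October 2029.
Clinical Review Extension: 1254 days claimed exceeds the 634-day cap, so +634 days → 14 July 2031.
Examination Delay Credit: +845 days → 5 November 2033.
Applicant Delay Offset: −320 days → 20 December 2032.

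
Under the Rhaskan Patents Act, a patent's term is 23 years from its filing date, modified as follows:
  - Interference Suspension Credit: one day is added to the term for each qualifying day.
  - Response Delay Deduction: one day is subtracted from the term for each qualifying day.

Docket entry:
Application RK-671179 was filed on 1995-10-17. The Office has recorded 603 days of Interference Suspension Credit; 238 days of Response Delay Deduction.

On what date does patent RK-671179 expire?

Base term: filing date + 23 years → 17 October 2018.
Interference Suspension Credit: +603 days → 11 June 2020.
Response Delay Deduction: −238 days → 17 October 2019.

October 17, 2019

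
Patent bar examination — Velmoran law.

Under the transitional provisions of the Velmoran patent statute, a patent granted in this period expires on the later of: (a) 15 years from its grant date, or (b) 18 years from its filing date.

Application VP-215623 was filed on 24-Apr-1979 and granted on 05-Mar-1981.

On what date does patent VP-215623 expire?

(a) grant + 15 years → 5 March 1996.
(b) filing + 18 years → 24 April 1997.
Later of the two: 24 April 1997.

1997-04-24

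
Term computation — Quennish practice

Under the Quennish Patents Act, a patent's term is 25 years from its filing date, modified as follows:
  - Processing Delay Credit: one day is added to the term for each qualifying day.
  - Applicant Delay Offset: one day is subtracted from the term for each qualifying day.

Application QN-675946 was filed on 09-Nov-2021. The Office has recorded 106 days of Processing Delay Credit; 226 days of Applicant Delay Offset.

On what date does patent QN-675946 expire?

2046-07-12

Base term: filing date + 25 years → 9 November 2046.
Processing Delay Credit: +106 days → 23 February 2047.
Applicant Delay Offset: −226 days → 12 July 2046.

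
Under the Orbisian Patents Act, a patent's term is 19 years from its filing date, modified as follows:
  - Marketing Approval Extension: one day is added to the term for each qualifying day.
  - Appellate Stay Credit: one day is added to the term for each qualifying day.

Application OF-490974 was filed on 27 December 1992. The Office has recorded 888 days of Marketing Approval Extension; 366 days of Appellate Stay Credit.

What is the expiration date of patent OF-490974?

Base term: filing date + 19 years → 27 December 2011.
Marketing Approval Extension: +888 days → 2 June 2014.
Appellate Stay Credit: +366 days → 3 June 2015.

2015-06-03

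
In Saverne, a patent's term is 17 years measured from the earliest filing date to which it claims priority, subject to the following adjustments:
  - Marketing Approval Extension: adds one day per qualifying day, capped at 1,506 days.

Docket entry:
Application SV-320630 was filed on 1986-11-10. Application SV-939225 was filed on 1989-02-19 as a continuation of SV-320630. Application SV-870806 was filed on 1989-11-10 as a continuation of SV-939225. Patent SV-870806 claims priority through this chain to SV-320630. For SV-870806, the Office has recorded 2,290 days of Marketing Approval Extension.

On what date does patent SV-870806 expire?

Earliest priority filing: 10 November 1986.
Base term: 10 November 1986 + 17 years → 10 November 2003.
Marketing Approval Extension: 2290 days claimed exceeds the 1506-day cap, so +1506 days → 25 December 2007.

December 25, 2007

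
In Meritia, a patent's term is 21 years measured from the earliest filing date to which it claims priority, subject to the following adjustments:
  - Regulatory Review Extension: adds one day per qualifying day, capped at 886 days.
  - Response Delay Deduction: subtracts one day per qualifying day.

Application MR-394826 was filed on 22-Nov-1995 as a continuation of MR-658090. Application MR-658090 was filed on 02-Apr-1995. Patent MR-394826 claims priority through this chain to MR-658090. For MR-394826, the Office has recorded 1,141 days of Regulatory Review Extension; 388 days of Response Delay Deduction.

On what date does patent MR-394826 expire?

2017-08-13

Earliest priority filing: 2 April 1995.
Base term: 2 April 1995 + 21 years → 2 April 2016.
Regulatory Review Extension: 1141 days claimed exceeds the 886-day cap, so +886 days → 5 September 2018.
Response Delay Deduction: −388 days → 13 August 2017.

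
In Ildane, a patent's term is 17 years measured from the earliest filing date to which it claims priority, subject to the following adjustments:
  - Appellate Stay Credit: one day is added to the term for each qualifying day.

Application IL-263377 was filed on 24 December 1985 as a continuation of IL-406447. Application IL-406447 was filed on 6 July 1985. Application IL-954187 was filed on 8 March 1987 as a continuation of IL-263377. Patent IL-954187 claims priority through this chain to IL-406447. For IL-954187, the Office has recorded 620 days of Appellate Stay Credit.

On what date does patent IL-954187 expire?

2004-03-17

Earliest priority filing: 6 July 1985.
Base term: 6 July 1985 + 17 years → 6 July 2002.
Appellate Stay Credit: +620 days → 17 March 2004.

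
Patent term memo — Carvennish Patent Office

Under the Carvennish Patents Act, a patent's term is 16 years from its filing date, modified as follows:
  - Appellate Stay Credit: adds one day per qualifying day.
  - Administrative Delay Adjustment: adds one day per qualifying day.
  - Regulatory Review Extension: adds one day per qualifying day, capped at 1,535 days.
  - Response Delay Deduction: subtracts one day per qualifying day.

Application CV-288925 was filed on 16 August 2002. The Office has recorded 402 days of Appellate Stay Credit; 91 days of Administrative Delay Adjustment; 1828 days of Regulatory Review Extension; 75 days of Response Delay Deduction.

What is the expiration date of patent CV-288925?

Base term: filing date + 16 years → 16 August 2018.
Appellate Stay Credit: +402 days → 22 September 2019.
Administrative Delay Adjustment: +91 days → 22 December 2019.
Regulatory Review Extension: 1828 days claimed exceeds the 1535-day cap, so +1535 days → 5 March 2024.
Response Delay Deduction: −75 days → 21 December 2023.

2023-12-21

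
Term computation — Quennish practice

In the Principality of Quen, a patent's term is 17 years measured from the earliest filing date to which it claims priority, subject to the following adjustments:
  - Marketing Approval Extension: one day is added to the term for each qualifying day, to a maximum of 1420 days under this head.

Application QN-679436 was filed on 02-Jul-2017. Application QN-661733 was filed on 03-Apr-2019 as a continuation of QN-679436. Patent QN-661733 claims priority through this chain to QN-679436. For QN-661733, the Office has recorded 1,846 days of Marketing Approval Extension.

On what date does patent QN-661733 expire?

May 22, 2038

Earliest priority filing: 2 July 2017.
Base term: 2 July 2017 + 17 years → 2 July 2034.
Marketing Approval Extension: 1846 days claimed exceeds the 1420-day cap, so +1420 days → 22 May 2038.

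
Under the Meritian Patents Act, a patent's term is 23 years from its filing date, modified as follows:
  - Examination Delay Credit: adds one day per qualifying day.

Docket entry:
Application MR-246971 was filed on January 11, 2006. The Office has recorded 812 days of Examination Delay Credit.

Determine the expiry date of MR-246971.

Base term: filing date + 23 years → 11 January 2029.
Examination Delay Credit: +812 days → 3 April 2031.

April 3, 2031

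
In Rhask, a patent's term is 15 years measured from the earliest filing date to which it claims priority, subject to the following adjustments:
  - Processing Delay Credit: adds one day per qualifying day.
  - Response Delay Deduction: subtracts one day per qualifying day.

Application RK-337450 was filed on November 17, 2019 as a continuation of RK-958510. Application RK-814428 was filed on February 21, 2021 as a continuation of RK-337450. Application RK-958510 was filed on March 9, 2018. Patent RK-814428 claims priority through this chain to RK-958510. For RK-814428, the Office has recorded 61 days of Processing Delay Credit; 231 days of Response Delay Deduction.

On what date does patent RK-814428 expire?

September 20, 2032

Earliest priority filing: 9 March 2018.
Base term: 9 March 2018 + 15 years → 9 March 2033.
Processing Delay Credit: +61 days → 9 May 2033.
Response Delay Deduction: −231 days → 20 September 2032.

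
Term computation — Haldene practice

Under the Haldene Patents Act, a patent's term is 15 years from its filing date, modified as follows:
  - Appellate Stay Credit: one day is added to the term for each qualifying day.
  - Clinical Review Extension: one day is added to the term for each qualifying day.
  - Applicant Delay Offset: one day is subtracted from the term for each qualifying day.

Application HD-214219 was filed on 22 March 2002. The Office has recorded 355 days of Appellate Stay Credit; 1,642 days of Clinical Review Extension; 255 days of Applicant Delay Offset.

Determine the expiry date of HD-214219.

2021-12-28

Base term: filing date + 15 years → 22 March 2017.
Appellate Stay Credit: +355 days → 12 March 2018.
Clinical Review Extension: +1642 days → 9 September 2022.
Applicant Delay Offset: −255 days → 28 December 2021.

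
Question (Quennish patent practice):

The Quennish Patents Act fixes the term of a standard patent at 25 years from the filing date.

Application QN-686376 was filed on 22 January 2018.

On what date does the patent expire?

2043-01-22

Filing date + 25 years → 22 January 2043.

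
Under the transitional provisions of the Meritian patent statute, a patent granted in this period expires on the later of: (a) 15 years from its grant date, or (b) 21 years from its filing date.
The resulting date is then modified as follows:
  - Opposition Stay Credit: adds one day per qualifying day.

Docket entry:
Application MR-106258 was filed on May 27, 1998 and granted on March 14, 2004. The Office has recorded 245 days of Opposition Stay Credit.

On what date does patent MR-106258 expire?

(a) grant + 15 years → 14 March 2019.
(b) filing + 21 years → 27 May 2019.
Later of the two: 27 May 2019.
Opposition Stay Credit: +245 days → 27 January 2020.

2020-01-27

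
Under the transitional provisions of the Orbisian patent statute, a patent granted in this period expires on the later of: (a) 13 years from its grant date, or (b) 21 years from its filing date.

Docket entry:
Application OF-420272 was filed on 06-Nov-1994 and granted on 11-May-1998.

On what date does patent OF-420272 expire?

(a) grant + 13 years → 11 May 2011.
(b) filing + 21 years → 6 November 2015.
Later of the two: 6 November 2015.

November 6, 2015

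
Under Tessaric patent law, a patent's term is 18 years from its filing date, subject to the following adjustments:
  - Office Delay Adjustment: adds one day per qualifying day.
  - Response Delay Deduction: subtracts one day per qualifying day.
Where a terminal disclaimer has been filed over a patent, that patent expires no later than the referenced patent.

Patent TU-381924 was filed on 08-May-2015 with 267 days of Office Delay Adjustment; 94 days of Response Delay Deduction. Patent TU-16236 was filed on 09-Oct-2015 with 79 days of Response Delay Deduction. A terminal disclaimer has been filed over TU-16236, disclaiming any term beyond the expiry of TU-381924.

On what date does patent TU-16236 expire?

Natural term of TU-16236:
  Base: filing + 18 years → 9 October 2033.
  Response Delay Deduction: −79 days → 22 July 2033.
Expiry of referenced patent TU-381924:
  Base: filing + 18 years → 8 May 2033.
  Office Delay Adjustment: +267 days → 30 January 2034.
  Response Delay Deduction: −94 days → 28 October 2033.
Terminal disclaimer: TU-16236 expires on the earlier of 22 July 2033 and 28 October 2033.

July 22, 2033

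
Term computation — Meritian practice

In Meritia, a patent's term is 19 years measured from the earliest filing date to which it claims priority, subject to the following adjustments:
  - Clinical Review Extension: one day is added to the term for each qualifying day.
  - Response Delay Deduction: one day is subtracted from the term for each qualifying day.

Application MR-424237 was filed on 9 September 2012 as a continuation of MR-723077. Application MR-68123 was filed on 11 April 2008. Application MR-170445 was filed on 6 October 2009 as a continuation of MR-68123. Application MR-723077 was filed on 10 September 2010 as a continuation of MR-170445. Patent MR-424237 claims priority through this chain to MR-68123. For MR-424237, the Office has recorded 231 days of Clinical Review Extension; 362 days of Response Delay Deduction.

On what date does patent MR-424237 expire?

Earliest priority filing: 11 April 2008.
Base term: 11 April 2008 + 19 years → 11 April 2027.
Clinical Review Extension: +231 days → 28 November 2027.
Response Delay Deduction: −362 days → 1 December 2026.

2026-12-01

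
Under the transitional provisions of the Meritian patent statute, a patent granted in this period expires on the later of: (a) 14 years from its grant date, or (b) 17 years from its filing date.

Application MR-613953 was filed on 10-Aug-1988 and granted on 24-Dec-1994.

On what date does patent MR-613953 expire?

(a) grant + 14 years → 24 December 2008.
(b) filing + 17 years → 10 August 2005.
Later of the two: 24 December 2008.

December 24, 2008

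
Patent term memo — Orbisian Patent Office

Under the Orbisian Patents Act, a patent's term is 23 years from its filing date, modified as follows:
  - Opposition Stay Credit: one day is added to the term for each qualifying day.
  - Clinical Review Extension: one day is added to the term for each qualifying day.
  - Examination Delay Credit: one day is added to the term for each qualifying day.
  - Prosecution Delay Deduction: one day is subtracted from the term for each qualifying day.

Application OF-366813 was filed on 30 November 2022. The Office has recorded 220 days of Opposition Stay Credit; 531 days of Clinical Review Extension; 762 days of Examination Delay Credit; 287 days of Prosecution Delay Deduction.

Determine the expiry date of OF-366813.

2049-04-09

Base term: filing date + 23 years → 30 November 2045.
Opposition Stay Credit: +220 days → 8 July 2046.
Clinical Review Extension: +531 days → 21 December 2047.
Examination Delay Credit: +762 days → 21 January 2050.
Prosecution Delay Deduction: −287 days → 9 April 2049.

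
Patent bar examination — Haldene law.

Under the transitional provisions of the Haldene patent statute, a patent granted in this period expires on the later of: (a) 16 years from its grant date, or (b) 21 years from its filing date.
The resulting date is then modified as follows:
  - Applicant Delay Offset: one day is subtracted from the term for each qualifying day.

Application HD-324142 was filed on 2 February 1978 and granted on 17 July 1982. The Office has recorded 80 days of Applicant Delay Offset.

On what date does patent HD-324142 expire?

November 14, 1998

(a) grant + 16 years → 17 July 1998.
(b) filing + 21 years → 2 February 1999.
Later of the two: 2 February 1999.
Applicant Delay Offset: −80 days → 14 November 1998.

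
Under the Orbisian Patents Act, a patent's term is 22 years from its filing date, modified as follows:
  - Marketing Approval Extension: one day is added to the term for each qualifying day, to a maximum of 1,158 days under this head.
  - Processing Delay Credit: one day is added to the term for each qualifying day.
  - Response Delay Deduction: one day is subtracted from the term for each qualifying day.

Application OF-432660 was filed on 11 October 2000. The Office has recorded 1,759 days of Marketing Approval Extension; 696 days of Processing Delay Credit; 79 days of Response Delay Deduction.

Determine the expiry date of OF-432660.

Base term: filing date + 22 years → 11 October 2022.
Marketing Approval Extension: 1759 days claimed exceeds the 1158-day cap, so +1158 days → 12 December 2025.
Processing Delay Credit: +696 days → 8 November 2027.
Response Delay Deduction: −79 days → 21 August 2027.

August 21, 2027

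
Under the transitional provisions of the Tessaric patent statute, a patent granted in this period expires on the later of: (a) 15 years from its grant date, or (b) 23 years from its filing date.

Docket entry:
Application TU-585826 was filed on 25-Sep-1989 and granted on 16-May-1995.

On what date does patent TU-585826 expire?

(a) grant + 15 years → 16 May 2010.
(b) filing + 23 years → 25 September 2012.
Later of the two: 25 September 2012.

2012-09-25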